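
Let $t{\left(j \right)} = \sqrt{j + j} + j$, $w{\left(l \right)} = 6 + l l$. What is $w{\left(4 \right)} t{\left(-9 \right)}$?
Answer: $-198 + 66 i \sqrt{2} \approx -198.0 + 93.338 i$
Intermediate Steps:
$w{\left(l \right)} = 6 + l^{2}$
$t{\left(j \right)} = j + \sqrt{2} \sqrt{j}$ ($t{\left(j \right)} = \sqrt{2 j} + j = \sqrt{2} \sqrt{j} + j = j + \sqrt{2} \sqrt{j}$)
$w{\left(4 \right)} t{\left(-9 \right)} = \left(6 + 4^{2}\right) \left(-9 + \sqrt{2} \sqrt{-9}\right) = \left(6 + 16\right) \left(-9 + \sqrt{2} \cdot 3 i\right) = 22 \left(-9 + 3 i \sqrt{2}\right) = -198 + 66 i \sqrt{2}$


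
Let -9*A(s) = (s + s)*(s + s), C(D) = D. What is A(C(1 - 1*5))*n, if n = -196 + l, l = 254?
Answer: -3712/9 ≈ -412.44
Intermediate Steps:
A(s) = -4*s²/9 (A(s) = -(s + s)*(s + s)/9 = -2*s*2*s/9 = -4*s²/9)
n = 58 (n = -196 + 254 = 58)
A(C(1 - 1*5))*n = -4*(1 - 1*5)²/9*58 = -4*(1 - 5)²/9*58 = -4/9*(-4)²*58 = -4/9*16*58 = -64/9*58 = -3712/9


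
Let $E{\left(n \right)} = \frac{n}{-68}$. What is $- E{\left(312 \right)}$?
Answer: $\frac{78}{17} \approx 4.5882$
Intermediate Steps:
$E{\left(n \right)} = - \frac{n}{68}$ ($E{\left(n \right)} = n \left(- \frac{1}{68}\right) = - \frac{n}{68}$)
$- E{\left(312 \right)} = - \frac{\left(-1\right) 312}{68} = \left(-1\right) \left(- \frac{78}{17}\right) = \frac{78}{17}$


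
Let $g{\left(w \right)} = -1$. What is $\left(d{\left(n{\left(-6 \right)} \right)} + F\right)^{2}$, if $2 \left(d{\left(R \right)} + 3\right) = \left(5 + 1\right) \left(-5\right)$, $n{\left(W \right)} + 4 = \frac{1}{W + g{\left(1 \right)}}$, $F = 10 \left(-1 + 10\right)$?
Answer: $5184$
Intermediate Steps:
$F = 90$ ($F = 10 \cdot 9 = 90$)
$n{\left(W \right)} = -4 + \frac{1}{-1 + W}$ ($n{\left(W \right)} = -4 + \frac{1}{W - 1} = -4 + \frac{1}{-1 + W}$)
$d{\left(R \right)} = -18$ ($d{\left(R \right)} = -3 + \frac{\left(5 + 1\right) \left(-5\right)}{2} = -3 + \frac{6 \left(-5\right)}{2} = -3 + \frac{1}{2} \left(-30\right) = -3 - 15 = -18$)
$\left(d{\left(n{\left(-6 \right)} \right)} + F\right)^{2} = \left(-18 + 90\right)^{2} = 72^{2} = 5184$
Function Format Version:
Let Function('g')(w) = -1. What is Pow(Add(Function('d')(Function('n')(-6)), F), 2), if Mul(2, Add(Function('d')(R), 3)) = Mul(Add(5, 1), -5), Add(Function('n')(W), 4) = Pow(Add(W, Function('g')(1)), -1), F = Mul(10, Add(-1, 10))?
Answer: 5184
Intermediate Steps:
F = 90 (F = Mul(10, 9) = 90)
Function('n')(W) = Add(-4, Pow(Add(-1, W), -1)) (Function('n')(W) = Add(-4, Pow(Add(W, -1), -1)) = Add(-4, Pow(Add(-1, W), -1)))
Function('d')(R) = -18 (Function('d')(R) = Add(-3, Mul(Rational(1, 2), Mul(Add(5, 1), -5))) = Add(-3, Mul(Rational(1, 2), Mul(6, -5))) = Add(-3, Mul(Rational(1, 2), -30)) = Add(-3, -15) = -18)
Pow(Add(Function('d')(Function('n')(-6)), F), 2) = Pow(Add(-18, 90), 2) = Pow(72, 2) = 5184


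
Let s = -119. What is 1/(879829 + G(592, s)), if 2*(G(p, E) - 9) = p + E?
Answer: 2/1760149 ≈ 1.1363e-6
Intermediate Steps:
G(p, E) = 9 + E/2 + p/2 (G(p, E) = 9 + (p + E)/2 = 9 + (E + p)/2 = 9 + (E/2 + p/2) = 9 + E/2 + p/2)
1/(879829 + G(592, s)) = 1/(879829 + (9 + (½)*(-119) + (½)*592)) = 1/(879829 + (9 - 119/2 + 296)) = 1/(879829 + 491/2) = 1/(1760149/2) = 2/1760149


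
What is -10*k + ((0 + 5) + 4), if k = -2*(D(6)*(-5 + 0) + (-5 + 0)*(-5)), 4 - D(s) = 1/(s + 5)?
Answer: 1299/11 ≈ 118.09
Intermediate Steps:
D(s) = 4 - 1/(5 + s) (D(s) = 4 - 1/(s + 5) = 4 - 1/(5 + s))
k = -120/11 (k = -2*(((19 + 4*6)/(5 + 6))*(-5 + 0) + (-5 + 0)*(-5)) = -2*(((19 + 24)/11)*(-5) - 5*(-5)) = -2*(((1/11)*43)*(-5) + 25) = -2*((43/11)*(-5) + 25) = -2*(-215/11 + 25) = -2*60/11 = -120/11 ≈ -10.909)
-10*k + ((0 + 5) + 4) = -10*(-120/11) + ((0 + 5) + 4) = 1200/11 + (5 + 4) = 1200/11 + 9 = 1299/11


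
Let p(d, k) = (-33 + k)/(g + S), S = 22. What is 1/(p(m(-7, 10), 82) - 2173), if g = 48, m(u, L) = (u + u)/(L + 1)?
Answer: -10/21723 ≈ -0.00046034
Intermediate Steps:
m(u, L) = 2*u/(1 + L) (m(u, L) = (2*u)/(1 + L) = 2*u/(1 + L))
p(d, k) = -33/70 + k/70 (p(d, k) = (-33 + k)/(48 + 22) = (-33 + k)/70 = (-33 + k)*(1/70) = -33/70 + k/70)
1/(p(m(-7, 10), 82) - 2173) = 1/((-33/70 + (1/70)*82) - 2173) = 1/((-33/70 + 41/35) - 2173) = 1/(7/10 - 2173) = 1/(-21723/10) = -10/21723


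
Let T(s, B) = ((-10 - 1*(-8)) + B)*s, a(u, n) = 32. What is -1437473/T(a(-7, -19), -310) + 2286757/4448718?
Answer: 1069623831917/7402666752 ≈ 144.49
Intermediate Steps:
T(s, B) = s*(-2 + B) (T(s, B) = ((-10 + 8) + B)*s = (-2 + B)*s = s*(-2 + B))
-1437473/T(a(-7, -19), -310) + 2286757/4448718 = -1437473*1/(32*(-2 - 310)) + 2286757/4448718 = -1437473/(32*(-312)) + 2286757*(1/4448718) = -1437473/(-9984) + 2286757/4448718 = -1437473*(-1/9984) + 2286757/4448718 = 1437473/9984 + 2286757/4448718 = 1069623831917/7402666752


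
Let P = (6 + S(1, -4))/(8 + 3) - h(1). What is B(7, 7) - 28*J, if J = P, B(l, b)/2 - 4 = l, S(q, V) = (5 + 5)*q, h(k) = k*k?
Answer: 102/11 ≈ 9.2727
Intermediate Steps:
h(k) = k²
S(q, V) = 10*q
B(l, b) = 8 + 2*l
P = 5/11 (P = (6 + 10*1)/(8 + 3) - 1*1² = (6 + 10)/11 - 1*1 = 16*(1/11) - 1 = 16/11 - 1 = 5/11 ≈ 0.45455)
J = 5/11 ≈ 0.45455
B(7, 7) - 28*J = (8 + 2*7) - 28*5/11 = (8 + 14) - 140/11 = 22 - 140/11 = 102/11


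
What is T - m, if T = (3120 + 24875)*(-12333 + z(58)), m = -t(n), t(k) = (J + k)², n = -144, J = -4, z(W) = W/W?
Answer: -345212436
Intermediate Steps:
z(W) = 1
t(k) = (-4 + k)²
m = -21904 (m = -(-4 - 144)² = -1*(-148)² = -1*21904 = -21904)
T = -345234340 (T = (3120 + 24875)*(-12333 + 1) = 27995*(-12332) = -345234340)
T - m = -345234340 - 1*(-21904) = -345234340 + 21904 = -345212436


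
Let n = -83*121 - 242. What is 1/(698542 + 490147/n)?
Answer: 10285/7184014323 ≈ 1.4317e-6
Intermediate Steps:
n = -10285 (n = -10043 - 242 = -10285)
1/(698542 + 490147/n) = 1/(698542 + 490147/(-10285)) = 1/(698542 + 490147*(-1/10285)) = 1/(698542 - 490147/10285) = 1/(7184014323/10285) = 10285/7184014323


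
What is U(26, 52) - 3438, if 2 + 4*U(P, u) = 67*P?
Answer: -3003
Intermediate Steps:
U(P, u) = -1/2 + 67*P/4 (U(P, u) = -1/2 + (67*P)/4 = -1/2 + 67*P/4)
U(26, 52) - 3438 = (-1/2 + (67/4)*26) - 3438 = (-1/2 + 871/2) - 3438 = 435 - 3438 = -3003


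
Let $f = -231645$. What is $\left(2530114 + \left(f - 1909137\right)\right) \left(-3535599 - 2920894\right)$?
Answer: $-2513719332676$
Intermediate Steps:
$\left(2530114 + \left(f - 1909137\right)\right) \left(-3535599 - 2920894\right) = \left(2530114 - 2140782\right) \left(-3535599 - 2920894\right) = \left(2530114 - 2140782\right) \left(-6456493\right) = 389332 \left(-6456493\right) = -2513719332676$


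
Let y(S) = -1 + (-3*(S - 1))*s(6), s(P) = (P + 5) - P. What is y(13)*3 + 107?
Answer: -436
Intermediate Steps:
s(P) = 5 (s(P) = (5 + P) - P = 5)
y(S) = 14 - 15*S (y(S) = -1 - 3*(S - 1)*5 = -1 - 3*(-1 + S)*5 = -1 + (3 - 3*S)*5 = -1 + (15 - 15*S) = 14 - 15*S)
y(13)*3 + 107 = (14 - 15*13)*3 + 107 = (14 - 195)*3 + 107 = -181*3 + 107 = -543 + 107 = -436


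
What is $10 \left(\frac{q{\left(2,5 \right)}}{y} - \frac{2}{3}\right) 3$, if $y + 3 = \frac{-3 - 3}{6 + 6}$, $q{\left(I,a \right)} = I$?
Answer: $- \frac{260}{7} \approx -37.143$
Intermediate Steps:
$y = - \frac{7}{2}$ ($y = -3 + \frac{-3 - 3}{6 + 6} = -3 - \frac{6}{12} = -3 - \frac{1}{2} = - \frac{7}{2} \approx -3.5$)
$10 \left(\frac{q{\left(2,5 \right)}}{y} - \frac{2}{3}\right) 3 = 10 \left(\frac{2}{- \frac{7}{2}} - \frac{2}{3}\right) 3 = 10 \left(2 \left(- \frac{2}{7}\right) - \frac{2}{3}\right) 3 = 10 \left(- \frac{4}{7} - \frac{2}{3}\right) 3 = 10 \left(\left(- \frac{26}{21}\right) 3\right) = 10 \left(- \frac{26}{7}\right) = - \frac{260}{7}$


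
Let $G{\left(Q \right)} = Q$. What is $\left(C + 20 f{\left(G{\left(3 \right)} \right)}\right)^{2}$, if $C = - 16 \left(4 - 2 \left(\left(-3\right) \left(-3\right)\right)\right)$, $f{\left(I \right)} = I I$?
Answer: $163216$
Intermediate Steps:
$f{\left(I \right)} = I^{2}$
$C = 224$ ($C = - 16 \left(4 - 18\right) = \left(-16\right) \left(-14\right) = 224$)
$\left(C + 20 f{\left(G{\left(3 \right)} \right)}\right)^{2} = \left(224 + 20 \cdot 3^{2}\right)^{2} = \left(224 + 20 \cdot 9\right)^{2} = \left(224 + 180\right)^{2} = 404^{2} = 163216$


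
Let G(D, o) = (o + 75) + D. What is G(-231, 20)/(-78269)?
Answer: 136/78269 ≈ 0.0017376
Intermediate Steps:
G(D, o) = 75 + D + o (G(D, o) = (75 + o) + D = 75 + D + o)
G(-231, 20)/(-78269) = (75 - 231 + 20)/(-78269) = -136*(-1/78269) = 136/78269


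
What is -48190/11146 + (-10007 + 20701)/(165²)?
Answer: -596388713/151724925 ≈ -3.9307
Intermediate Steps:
-48190/11146 + (-10007 + 20701)/(165²) = -48190*1/11146 + 10694/27225 = -24095/5573 + 10694*(1/27225) = -24095/5573 + 10694/27225 = -596388713/151724925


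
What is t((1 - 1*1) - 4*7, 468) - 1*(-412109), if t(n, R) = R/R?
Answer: 412110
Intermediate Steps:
t(n, R) = 1
t((1 - 1*1) - 4*7, 468) - 1*(-412109) = 1 - 1*(-412109) = 1 + 412109 = 412110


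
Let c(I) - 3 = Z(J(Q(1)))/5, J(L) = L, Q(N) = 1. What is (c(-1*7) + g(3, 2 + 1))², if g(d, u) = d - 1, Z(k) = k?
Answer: 676/25 ≈ 27.040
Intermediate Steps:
g(d, u) = -1 + d
c(I) = 16/5 (c(I) = 3 + 1/5 = 3 + 1*(⅕) = 3 + ⅕ = 16/5)
(c(-1*7) + g(3, 2 + 1))² = (16/5 + (-1 + 3))² = (16/5 + 2)² = (26/5)² = 676/25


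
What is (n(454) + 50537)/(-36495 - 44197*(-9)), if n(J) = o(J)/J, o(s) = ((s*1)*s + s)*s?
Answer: 257107/361278 ≈ 0.71166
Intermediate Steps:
o(s) = s*(s + s²) (o(s) = (s*s + s)*s = (s² + s)*s = (s + s²)*s = s*(s + s²))
n(J) = J*(1 + J) (n(J) = (J²*(1 + J))/J = J*(1 + J))
(n(454) + 50537)/(-36495 - 44197*(-9)) = (454*(1 + 454) + 50537)/(-36495 - 44197*(-9)) = (454*455 + 50537)/(-36495 + 397773) = (206570 + 50537)/361278 = 257107*(1/361278) = 257107/361278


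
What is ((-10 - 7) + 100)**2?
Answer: 6889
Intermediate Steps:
((-10 - 7) + 100)**2 = (-17 + 100)**2 = 83**2 = 6889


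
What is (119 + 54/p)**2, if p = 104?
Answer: 38626225/2704 ≈ 14285.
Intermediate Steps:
(119 + 54/p)**2 = (119 + 54/104)**2 = (119 + 54*(1/104))**2 = (119 + 27/52)**2 = (6215/52)**2 = 38626225/2704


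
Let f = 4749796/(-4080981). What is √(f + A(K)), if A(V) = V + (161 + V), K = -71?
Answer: √297049885294983/4080981 ≈ 4.2233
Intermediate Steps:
A(V) = 161 + 2*V
f = -4749796/4080981 (f = 4749796*(-1/4080981) = -4749796/4080981 ≈ -1.1639)
√(f + A(K)) = √(-4749796/4080981 + (161 + 2*(-71))) = √(-4749796/4080981 + (161 - 142)) = √(-4749796/4080981 + 19) = √(72788843/4080981) = √297049885294983/4080981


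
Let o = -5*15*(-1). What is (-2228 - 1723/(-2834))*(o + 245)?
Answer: -1009988640/1417 ≈ -7.1277e+5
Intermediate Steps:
o = 75 (o = -75*(-1) = 75)
(-2228 - 1723/(-2834))*(o + 245) = (-2228 - 1723/(-2834))*(75 + 245) = (-2228 - 1723*(-1/2834))*320 = (-2228 + 1723/2834)*320 = -6312429/2834*320 = -1009988640/1417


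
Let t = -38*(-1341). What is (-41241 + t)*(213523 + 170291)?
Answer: 3729520638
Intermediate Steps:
t = 50958
(-41241 + t)*(213523 + 170291) = (-41241 + 50958)*(213523 + 170291) = 9717*383814 = 3729520638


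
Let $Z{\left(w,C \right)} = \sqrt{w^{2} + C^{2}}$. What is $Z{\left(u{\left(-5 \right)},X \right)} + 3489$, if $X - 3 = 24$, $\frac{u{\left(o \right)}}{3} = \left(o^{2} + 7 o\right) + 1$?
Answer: $3489 + 27 \sqrt{2} \approx 3527.2$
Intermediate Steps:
$u{\left(o \right)} = 3 + 3 o^{2} + 21 o$ ($u{\left(o \right)} = 3 \left(\left(o^{2} + 7 o\right) + 1\right) = 3 \left(1 + o^{2} + 7 o\right) = 3 + 3 o^{2} + 21 o$)
$X = 27$ ($X = 3 + 24 = 27$)
$Z{\left(w,C \right)} = \sqrt{C^{2} + w^{2}}$
$Z{\left(u{\left(-5 \right)},X \right)} + 3489 = \sqrt{27^{2} + \left(3 + 3 \left(-5\right)^{2} + 21 \left(-5\right)\right)^{2}} + 3489 = \sqrt{729 + \left(3 + 3 \cdot 25 - 105\right)^{2}} + 3489 = \sqrt{729 + \left(3 + 75 - 105\right)^{2}} + 3489 = \sqrt{729 + \left(-27\right)^{2}} + 3489 = \sqrt{729 + 729} + 3489 = \sqrt{1458} + 3489 = 27 \sqrt{2} + 3489 = 3489 + 27 \sqrt{2}$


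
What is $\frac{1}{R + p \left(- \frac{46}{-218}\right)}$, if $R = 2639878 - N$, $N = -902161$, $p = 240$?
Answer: $\frac{109}{386087771} \approx 2.8232 \cdot 10^{-7}$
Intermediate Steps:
$R = 3542039$ ($R = 2639878 - -902161 = 2639878 + 902161 = 3542039$)
$\frac{1}{R + p \left(- \frac{46}{-218}\right)} = \frac{1}{3542039 + 240 \left(- \frac{46}{-218}\right)} = \frac{1}{3542039 + 240 \left(\left(-46\right) \left(- \frac{1}{218}\right)\right)} = \frac{1}{3542039 + 240 \cdot \frac{23}{109}} = \frac{1}{3542039 + \frac{5520}{109}} = \frac{1}{\frac{386087771}{109}} = \frac{109}{386087771}$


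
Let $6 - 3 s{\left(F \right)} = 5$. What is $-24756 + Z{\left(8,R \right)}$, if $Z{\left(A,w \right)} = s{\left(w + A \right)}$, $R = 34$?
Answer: $- \frac{74267}{3} \approx -24756.0$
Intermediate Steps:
$s{\left(F \right)} = \frac{1}{3}$ ($s{\left(F \right)} = 2 - \frac{5}{3} = \frac{1}{3}$)
$Z{\left(A,w \right)} = \frac{1}{3}$
$-24756 + Z{\left(8,R \right)} = -24756 + \frac{1}{3} = - \frac{74267}{3}$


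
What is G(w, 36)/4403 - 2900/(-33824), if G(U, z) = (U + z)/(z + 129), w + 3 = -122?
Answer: 75136613/877605960 ≈ 0.085615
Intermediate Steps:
w = -125 (w = -3 - 122 = -125)
G(U, z) = (U + z)/(129 + z)
G(w, 36)/4403 - 2900/(-33824) = ((-125 + 36)/(129 + 36))/4403 - 2900/(-33824) = (-89/165)*(1/4403) - 2900*(-1/33824) = ((1/165)*(-89))*(1/4403) + 725/8456 = -89/165*1/4403 + 725/8456 = -89/726495 + 725/8456 = 75136613/877605960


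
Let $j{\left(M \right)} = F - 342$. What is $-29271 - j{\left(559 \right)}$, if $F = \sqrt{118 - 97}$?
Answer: $-28929 - \sqrt{21} \approx -28934.0$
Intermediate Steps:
$F = \sqrt{21} \approx 4.5826$
$j{\left(M \right)} = -342 + \sqrt{21}$ ($j{\left(M \right)} = \sqrt{21} - 342 = -342 + \sqrt{21}$)
$-29271 - j{\left(559 \right)} = -29271 - \left(-342 + \sqrt{21}\right) = -29271 + \left(342 - \sqrt{21}\right) = -28929 - \sqrt{21}$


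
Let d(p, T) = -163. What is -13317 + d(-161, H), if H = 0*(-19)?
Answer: -13480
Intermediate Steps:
H = 0
-13317 + d(-161, H) = -13317 - 163 = -13480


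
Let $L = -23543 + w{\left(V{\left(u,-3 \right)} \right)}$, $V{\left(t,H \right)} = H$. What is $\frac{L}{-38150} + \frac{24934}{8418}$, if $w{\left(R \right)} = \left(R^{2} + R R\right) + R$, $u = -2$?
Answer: $\frac{287322701}{80286675} \approx 3.5787$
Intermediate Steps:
$w{\left(R \right)} = R + 2 R^{2}$ ($w{\left(R \right)} = \left(R^{2} + R^{2}\right) + R = 2 R^{2} + R = R + 2 R^{2}$)
$L = -23528$ ($L = -23543 - 3 \left(1 + 2 \left(-3\right)\right) = -23543 - 3 \left(1 - 6\right) = -23543 - -15 = -23543 + 15 = -23528$)
$\frac{L}{-38150} + \frac{24934}{8418} = - \frac{23528}{-38150} + \frac{24934}{8418} = \left(-23528\right) \left(- \frac{1}{38150}\right) + 24934 \cdot \frac{1}{8418} = \frac{11764}{19075} + \frac{12467}{4209} = \frac{287322701}{80286675}$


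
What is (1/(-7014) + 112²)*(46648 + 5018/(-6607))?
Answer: 13558201077279785/23170749 ≈ 5.8514e+8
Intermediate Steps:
(1/(-7014) + 112²)*(46648 + 5018/(-6607)) = (-1/7014 + 12544)*(46648 + 5018*(-1/6607)) = 87983615*(46648 - 5018/6607)/7014 = (87983615/7014)*(308198318/6607) = 13558201077279785/23170749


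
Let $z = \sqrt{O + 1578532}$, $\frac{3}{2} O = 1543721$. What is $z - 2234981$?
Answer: $-2234981 + \frac{\sqrt{23469114}}{3} \approx -2.2334 \cdot 10^{6}$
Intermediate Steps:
$O = \frac{3087442}{3}$ ($O = \frac{2}{3} \cdot 1543721 = \frac{3087442}{3} \approx 1.0291 \cdot 10^{6}$)
$z = \frac{\sqrt{23469114}}{3}$ ($z = \sqrt{\frac{3087442}{3} + 1578532} = \sqrt{\frac{7823038}{3}} = \frac{\sqrt{23469114}}{3} \approx 1614.8$)
$z - 2234981 = \frac{\sqrt{23469114}}{3} - 2234981 = -2234981 + \frac{\sqrt{23469114}}{3}$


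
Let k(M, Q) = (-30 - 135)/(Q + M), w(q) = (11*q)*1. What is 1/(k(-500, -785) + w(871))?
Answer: 257/2462350 ≈ 0.00010437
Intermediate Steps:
w(q) = 11*q
k(M, Q) = -165/(M + Q)
1/(k(-500, -785) + w(871)) = 1/(-165/(-500 - 785) + 11*871) = 1/(-165/(-1285) + 9581) = 1/(-165*(-1/1285) + 9581) = 1/(33/257 + 9581) = 1/(2462350/257) = 257/2462350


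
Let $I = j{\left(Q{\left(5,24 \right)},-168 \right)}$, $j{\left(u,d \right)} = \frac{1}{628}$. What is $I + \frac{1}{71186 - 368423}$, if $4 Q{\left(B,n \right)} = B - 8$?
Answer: $\frac{296609}{186664836} \approx 0.001589$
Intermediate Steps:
$Q{\left(B,n \right)} = -2 + \frac{B}{4}$ ($Q{\left(B,n \right)} = \frac{B - 8}{4} = \frac{-8 + B}{4} = -2 + \frac{B}{4}$)
$j{\left(u,d \right)} = \frac{1}{628}$
$I = \frac{1}{628} \approx 0.0015924$
$I + \frac{1}{71186 - 368423} = \frac{1}{628} + \frac{1}{71186 - 368423} = \frac{1}{628} + \frac{1}{-297237} = \frac{1}{628} - \frac{1}{297237} = \frac{296609}{186664836}$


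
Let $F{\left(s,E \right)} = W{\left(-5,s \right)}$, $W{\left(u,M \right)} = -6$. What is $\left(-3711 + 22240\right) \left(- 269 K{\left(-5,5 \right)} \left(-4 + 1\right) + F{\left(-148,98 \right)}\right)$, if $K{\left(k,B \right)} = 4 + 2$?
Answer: $89606244$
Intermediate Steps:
$K{\left(k,B \right)} = 6$
$F{\left(s,E \right)} = -6$
$\left(-3711 + 22240\right) \left(- 269 K{\left(-5,5 \right)} \left(-4 + 1\right) + F{\left(-148,98 \right)}\right) = \left(-3711 + 22240\right) \left(- 269 \cdot 6 \left(-4 + 1\right) - 6\right) = 18529 \left(- 269 \cdot 6 \left(-3\right) - 6\right) = 18529 \left(\left(-269\right) \left(-18\right) - 6\right) = 18529 \left(4842 - 6\right) = 18529 \cdot 4836 = 89606244$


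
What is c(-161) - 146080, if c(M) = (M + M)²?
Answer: -42396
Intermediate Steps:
c(M) = 4*M² (c(M) = (2*M)² = 4*M²)
c(-161) - 146080 = 4*(-161)² - 146080 = 4*25921 - 146080 = 103684 - 146080 = -42396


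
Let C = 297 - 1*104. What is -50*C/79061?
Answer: -9650/79061 ≈ -0.12206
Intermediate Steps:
C = 193 (C = 297 - 104 = 193)
-50*C/79061 = -50*193/79061 = -9650*1/79061 = -9650/79061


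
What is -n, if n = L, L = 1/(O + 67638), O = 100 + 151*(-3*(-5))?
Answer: -1/70003 ≈ -1.4285e-5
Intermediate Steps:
O = 2365 (O = 100 + 151*15 = 100 + 2265 = 2365)
L = 1/70003 (L = 1/(2365 + 67638) = 1/70003 ≈ 1.4285e-5)
n = 1/70003 ≈ 1.4285e-5
-n = -1*1/70003 = -1/70003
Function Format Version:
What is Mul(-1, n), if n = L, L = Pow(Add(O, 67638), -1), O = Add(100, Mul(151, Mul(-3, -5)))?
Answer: Rational(-1, 70003) ≈ -1.4285e-5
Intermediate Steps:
O = 2365 (O = Add(100, Mul(151, 15)) = Add(100, 2265) = 2365)
L = Rational(1, 70003) (L = Pow(Add(2365, 67638), -1) = Pow(70003, -1) = Rational(1, 70003) ≈ 1.4285e-5)
n = Rational(1, 70003) ≈ 1.4285e-5
Mul(-1, n) = Mul(-1, Rational(1, 70003)) = Rational(-1, 70003)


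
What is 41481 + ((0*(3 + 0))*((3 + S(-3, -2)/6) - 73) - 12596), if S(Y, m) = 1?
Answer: 28885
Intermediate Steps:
41481 + ((0*(3 + 0))*((3 + S(-3, -2)/6) - 73) - 12596) = 41481 + ((0*(3 + 0))*((3 + 1/6) - 73) - 12596) = 41481 + ((0*3)*((3 + (⅙)*1) - 73) - 12596) = 41481 + (0*((3 + ⅙) - 73) - 12596) = 41481 + (0*(19/6 - 73) - 12596) = 41481 + (0*(-419/6) - 12596) = 41481 + (0 - 12596) = 41481 - 12596 = 28885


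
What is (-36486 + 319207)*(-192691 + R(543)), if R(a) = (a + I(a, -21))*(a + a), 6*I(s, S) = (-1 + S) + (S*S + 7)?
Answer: 134041701473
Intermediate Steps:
I(s, S) = 1 + S/6 + S**2/6 (I(s, S) = ((-1 + S) + (S*S + 7))/6 = ((-1 + S) + (S**2 + 7))/6 = ((-1 + S) + (7 + S**2))/6 = (6 + S + S**2)/6 = 1 + S/6 + S**2/6)
R(a) = 2*a*(71 + a) (R(a) = (a + (1 + (1/6)*(-21) + (1/6)*(-21)**2))*(a + a) = (a + (1 - 7/2 + (1/6)*441))*(2*a) = (a + (1 - 7/2 + 147/2))*(2*a) = (a + 71)*(2*a) = (71 + a)*(2*a) = 2*a*(71 + a))
(-36486 + 319207)*(-192691 + R(543)) = (-36486 + 319207)*(-192691 + 2*543*(71 + 543)) = 282721*(-192691 + 2*543*614) = 282721*(-192691 + 666804) = 282721*474113 = 134041701473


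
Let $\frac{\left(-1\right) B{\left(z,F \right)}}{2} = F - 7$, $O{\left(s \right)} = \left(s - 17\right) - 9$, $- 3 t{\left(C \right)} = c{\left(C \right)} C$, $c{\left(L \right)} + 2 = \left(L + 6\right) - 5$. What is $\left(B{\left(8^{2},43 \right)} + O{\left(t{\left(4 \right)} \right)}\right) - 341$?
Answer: $-443$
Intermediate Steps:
$c{\left(L \right)} = -1 + L$ ($c{\left(L \right)} = -2 + \left(\left(L + 6\right) - 5\right) = -2 + \left(\left(6 + L\right) - 5\right) = -2 + \left(1 + L\right) = -1 + L$)
$t{\left(C \right)} = - \frac{C \left(-1 + C\right)}{3}$ ($t{\left(C \right)} = - \frac{\left(-1 + C\right) C}{3} = - \frac{C \left(-1 + C\right)}{3}$)
$O{\left(s \right)} = -26 + s$ ($O{\left(s \right)} = \left(-17 + s\right) - 9 = -26 + s$)
$B{\left(z,F \right)} = 14 - 2 F$ ($B{\left(z,F \right)} = - 2 \left(F - 7\right) = - 2 \left(-7 + F\right) = 14 - 2 F$)
$\left(B{\left(8^{2},43 \right)} + O{\left(t{\left(4 \right)} \right)}\right) - 341 = \left(\left(14 - 86\right) - \left(26 - \frac{4 \left(1 - 4\right)}{3}\right)\right) - 341 = \left(-72 - \left(26 - -4\right)\right) - 341 = \left(-72 - 30\right) - 341 = -102 - 341 = -443$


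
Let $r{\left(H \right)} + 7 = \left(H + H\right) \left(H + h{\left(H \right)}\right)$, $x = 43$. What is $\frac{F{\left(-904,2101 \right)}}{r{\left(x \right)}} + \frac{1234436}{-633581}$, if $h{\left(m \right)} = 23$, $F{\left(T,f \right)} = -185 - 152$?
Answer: $- \frac{7211534481}{3591770689} \approx -2.0078$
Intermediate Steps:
$F{\left(T,f \right)} = -337$
$r{\left(H \right)} = -7 + 2 H \left(23 + H\right)$ ($r{\left(H \right)} = -7 + \left(H + H\right) \left(H + 23\right) = -7 + 2 H \left(23 + H\right)$)
$\frac{F{\left(-904,2101 \right)}}{r{\left(x \right)}} + \frac{1234436}{-633581} = - \frac{337}{-7 + 2 \cdot 43^{2} + 46 \cdot 43} + \frac{1234436}{-633581} = - \frac{337}{-7 + 2 \cdot 1849 + 1978} + 1234436 \left(- \frac{1}{633581}\right) = - \frac{337}{-7 + 3698 + 1978} - \frac{1234436}{633581} = - \frac{337}{5669} - \frac{1234436}{633581} = - \frac{7211534481}{3591770689}$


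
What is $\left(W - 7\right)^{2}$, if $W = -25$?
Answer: $1024$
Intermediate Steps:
$\left(W - 7\right)^{2} = \left(-25 - 7\right)^{2} = \left(-32\right)^{2} = 1024$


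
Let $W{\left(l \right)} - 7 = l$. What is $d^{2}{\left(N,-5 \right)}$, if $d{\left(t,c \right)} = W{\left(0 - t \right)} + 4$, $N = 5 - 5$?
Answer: $121$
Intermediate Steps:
$W{\left(l \right)} = 7 + l$
$N = 0$
$d{\left(t,c \right)} = 11 - t$ ($d{\left(t,c \right)} = \left(7 + \left(0 - t\right)\right) + 4 = \left(7 - t\right) + 4 = 11 - t$)
$d^{2}{\left(N,-5 \right)} = \left(11 - 0\right)^{2} = \left(11 + 0\right)^{2} = 11^{2} = 121$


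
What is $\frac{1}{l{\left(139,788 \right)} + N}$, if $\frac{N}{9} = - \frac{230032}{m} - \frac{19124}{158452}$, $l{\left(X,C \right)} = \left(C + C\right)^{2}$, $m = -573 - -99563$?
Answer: $\frac{280092205}{695680134440419} \approx 4.0262 \cdot 10^{-7}$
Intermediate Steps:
$m = 98990$ ($m = -573 + 99563 = 98990$)
$l{\left(X,C \right)} = 4 C^{2}$ ($l{\left(X,C \right)} = \left(2 C\right)^{2} = 4 C^{2}$)
$N = - \frac{6162125661}{280092205}$ ($N = 9 \left(- \frac{230032}{98990} - \frac{19124}{158452}\right) = 9 \left(\left(-230032\right) \frac{1}{98990} - \frac{683}{5659}\right) = 9 \left(- \frac{115016}{49495} - \frac{683}{5659}\right) = 9 \left(- \frac{684680629}{280092205}\right) = - \frac{6162125661}{280092205} \approx -22.0$)
$\frac{1}{l{\left(139,788 \right)} + N} = \frac{1}{4 \cdot 788^{2} - \frac{6162125661}{280092205}} = \frac{1}{4 \cdot 620944 - \frac{6162125661}{280092205}} = \frac{1}{2483776 - \frac{6162125661}{280092205}} = \frac{1}{\frac{695680134440419}{280092205}} = \frac{280092205}{695680134440419}$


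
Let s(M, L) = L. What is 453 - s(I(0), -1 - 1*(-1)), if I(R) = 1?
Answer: 453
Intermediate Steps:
453 - s(I(0), -1 - 1*(-1)) = 453 - (-1 - 1*(-1)) = 453 - (-1 + 1) = 453 - 1*0 = 453 + 0 = 453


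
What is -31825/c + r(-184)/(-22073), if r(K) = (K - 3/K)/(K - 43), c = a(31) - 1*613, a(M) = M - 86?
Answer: 7335219761999/153964825688 ≈ 47.642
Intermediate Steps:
a(M) = -86 + M
c = -668 (c = (-86 + 31) - 1*613 = -55 - 613 = -668)
r(K) = (K - 3/K)/(-43 + K)
-31825/c + r(-184)/(-22073) = -31825/(-668) + ((-3 + (-184)²)/((-184)*(-43 - 184)))/(-22073) = -31825*(-1/668) - 1/184*(-3 + 33856)/(-227)*(-1/22073) = 31825/668 - 1/184*(-1/227)*33853*(-1/22073) = 31825/668 + (33853/41768)*(-1/22073) = 31825/668 - 33853/921945064 = 7335219761999/153964825688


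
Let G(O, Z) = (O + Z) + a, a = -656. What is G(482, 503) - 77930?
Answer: -77601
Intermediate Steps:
G(O, Z) = -656 + O + Z (G(O, Z) = (O + Z) - 656 = -656 + O + Z)
G(482, 503) - 77930 = (-656 + 482 + 503) - 77930 = 329 - 77930 = -77601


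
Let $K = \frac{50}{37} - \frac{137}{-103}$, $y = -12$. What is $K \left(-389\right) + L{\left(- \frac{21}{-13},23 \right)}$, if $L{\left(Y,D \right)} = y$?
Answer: $- \frac{4020923}{3811} \approx -1055.1$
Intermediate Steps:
$L{\left(Y,D \right)} = -12$
$K = \frac{10219}{3811}$ ($K = 50 \cdot \frac{1}{37} - - \frac{137}{103} = \frac{50}{37} + \frac{137}{103} = \frac{10219}{3811} \approx 2.6814$)
$K \left(-389\right) + L{\left(- \frac{21}{-13},23 \right)} = \frac{10219}{3811} \left(-389\right) - 12 = - \frac{3975191}{3811} - 12 = - \frac{4020923}{3811}$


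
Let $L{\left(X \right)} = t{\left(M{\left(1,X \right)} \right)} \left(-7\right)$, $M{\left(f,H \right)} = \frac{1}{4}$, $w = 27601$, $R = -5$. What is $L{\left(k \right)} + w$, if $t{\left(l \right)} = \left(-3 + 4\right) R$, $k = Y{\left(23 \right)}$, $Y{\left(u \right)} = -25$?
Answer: $27636$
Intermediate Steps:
$M{\left(f,H \right)} = \frac{1}{4}$
$k = -25$
$t{\left(l \right)} = -5$ ($t{\left(l \right)} = \left(-3 + 4\right) \left(-5\right) = 1 \left(-5\right) = -5$)
$L{\left(X \right)} = 35$ ($L{\left(X \right)} = \left(-5\right) \left(-7\right) = 35$)
$L{\left(k \right)} + w = 35 + 27601 = 27636$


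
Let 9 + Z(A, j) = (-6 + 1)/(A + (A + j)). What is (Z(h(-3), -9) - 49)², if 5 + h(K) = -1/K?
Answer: 403225/121 ≈ 3332.4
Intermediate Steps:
h(K) = -5 - 1/K
Z(A, j) = -9 - 5/(j + 2*A) (Z(A, j) = -9 + (-6 + 1)/(A + (A + j)) = -9 - 5/(j + 2*A))
(Z(h(-3), -9) - 49)² = ((-5 - 18*(-5 - 1/(-3)) - 9*(-9))/(-9 + 2*(-5 - 1/(-3))) - 49)² = ((-5 - 18*(-5 - 1*(-⅓)) + 81)/(-9 + 2*(-5 - 1*(-⅓))) - 49)² = ((-5 - 18*(-5 + ⅓) + 81)/(-9 + 2*(-5 + ⅓)) - 49)² = ((-5 - 18*(-14/3) + 81)/(-9 + 2*(-14/3)) - 49)² = ((-5 + 84 + 81)/(-9 - 28/3) - 49)² = (160/(-55/3) - 49)² = (-3/55*160 - 49)² = (-96/11 - 49)² = (-635/11)² = 403225/121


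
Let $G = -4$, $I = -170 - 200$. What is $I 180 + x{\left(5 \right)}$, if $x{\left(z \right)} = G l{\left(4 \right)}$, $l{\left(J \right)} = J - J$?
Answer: $-66600$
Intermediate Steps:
$l{\left(J \right)} = 0$
$I = -370$ ($I = -170 - 200 = -370$)
$x{\left(z \right)} = 0$ ($x{\left(z \right)} = \left(-4\right) 0 = 0$)
$I 180 + x{\left(5 \right)} = \left(-370\right) 180 + 0 = -66600 + 0 = -66600$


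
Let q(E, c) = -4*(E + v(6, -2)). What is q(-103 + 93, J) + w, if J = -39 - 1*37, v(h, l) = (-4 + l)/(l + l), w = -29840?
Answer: -29806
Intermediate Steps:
v(h, l) = (-4 + l)/(2*l) (v(h, l) = (-4 + l)/((2*l)) = (-4 + l)*(1/(2*l)) = (-4 + l)/(2*l))
J = -76 (J = -39 - 37 = -76)
q(E, c) = -6 - 4*E (q(E, c) = -4*(E + (1/2)*(-4 - 2)/(-2)) = -4*(E + (1/2)*(-1/2)*(-6)) = -4*(E + 3/2) = -4*(3/2 + E) = -6 - 4*E)
q(-103 + 93, J) + w = (-6 - 4*(-103 + 93)) - 29840 = (-6 - 4*(-10)) - 29840 = (-6 + 40) - 29840 = 34 - 29840 = -29806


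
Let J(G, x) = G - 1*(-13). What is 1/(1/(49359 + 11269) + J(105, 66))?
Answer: 60628/7154105 ≈ 0.0084746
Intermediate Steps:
J(G, x) = 13 + G (J(G, x) = G + 13 = 13 + G)
1/(1/(49359 + 11269) + J(105, 66)) = 1/(1/(49359 + 11269) + (13 + 105)) = 1/(1/60628 + 118) = 1/(7154105/60628) = 60628/7154105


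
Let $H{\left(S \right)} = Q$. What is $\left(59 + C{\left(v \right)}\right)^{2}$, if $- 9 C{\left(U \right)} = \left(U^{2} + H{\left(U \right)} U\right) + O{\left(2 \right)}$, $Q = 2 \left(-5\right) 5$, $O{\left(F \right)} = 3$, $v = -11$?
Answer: $\frac{20449}{81} \approx 252.46$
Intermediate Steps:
$Q = -50$ ($Q = \left(-10\right) 5 = -50$)
$H{\left(S \right)} = -50$
$C{\left(U \right)} = - \frac{1}{3} - \frac{U^{2}}{9} + \frac{50 U}{9}$ ($C{\left(U \right)} = - \frac{\left(U^{2} - 50 U\right) + 3}{9} = - \frac{3 + U^{2} - 50 U}{9} = - \frac{1}{3} - \frac{U^{2}}{9} + \frac{50 U}{9}$)
$\left(59 + C{\left(v \right)}\right)^{2} = \left(59 - \left(\frac{553}{9} + \frac{121}{9}\right)\right)^{2} = \left(59 - \frac{674}{9}\right)^{2} = \left(- \frac{143}{9}\right)^{2} = \frac{20449}{81}$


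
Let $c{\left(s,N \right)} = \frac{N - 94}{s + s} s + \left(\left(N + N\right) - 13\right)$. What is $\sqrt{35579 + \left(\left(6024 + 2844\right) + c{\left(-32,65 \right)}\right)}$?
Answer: $\frac{\sqrt{178198}}{2} \approx 211.07$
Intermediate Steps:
$c{\left(s,N \right)} = -60 + \frac{5 N}{2}$ ($c{\left(s,N \right)} = \frac{-94 + N}{2 s} s + \left(2 N - 13\right) = \left(-94 + N\right) \frac{1}{2 s} s + \left(-13 + 2 N\right) = \frac{-94 + N}{2 s} s + \left(-13 + 2 N\right) = \left(-47 + \frac{N}{2}\right) + \left(-13 + 2 N\right) = -60 + \frac{5 N}{2}$)
$\sqrt{35579 + \left(\left(6024 + 2844\right) + c{\left(-32,65 \right)}\right)} = \sqrt{35579 + \left(\left(6024 + 2844\right) + \left(-60 + \frac{5}{2} \cdot 65\right)\right)} = \sqrt{35579 + \left(8868 + \left(-60 + \frac{325}{2}\right)\right)} = \sqrt{35579 + \left(8868 + \frac{205}{2}\right)} = \sqrt{35579 + \frac{17941}{2}} = \sqrt{\frac{89099}{2}} = \frac{\sqrt{178198}}{2}$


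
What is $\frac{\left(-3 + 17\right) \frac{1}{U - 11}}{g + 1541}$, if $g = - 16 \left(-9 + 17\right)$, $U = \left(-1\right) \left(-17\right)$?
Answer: $\frac{7}{4239} \approx 0.0016513$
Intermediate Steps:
$U = 17$
$g = -128$ ($g = \left(-16\right) 8 = -128$)
$\frac{\left(-3 + 17\right) \frac{1}{U - 11}}{g + 1541} = \frac{\left(-3 + 17\right) \frac{1}{17 - 11}}{-128 + 1541} = \frac{14 \cdot \frac{1}{6}}{1413} = 14 \cdot \frac{1}{6} \cdot \frac{1}{1413} = \frac{7}{3} \cdot \frac{1}{1413} = \frac{7}{4239}$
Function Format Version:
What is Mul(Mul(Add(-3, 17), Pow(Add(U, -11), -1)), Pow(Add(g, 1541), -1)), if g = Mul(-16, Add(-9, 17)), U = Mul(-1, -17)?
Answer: Rational(7, 4239) ≈ 0.0016513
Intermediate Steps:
U = 17
g = -128 (g = Mul(-16, 8) = -128)
Mul(Mul(Add(-3, 17), Pow(Add(U, -11), -1)), Pow(Add(g, 1541), -1)) = Mul(Mul(Add(-3, 17), Pow(Add(17, -11), -1)), Pow(Add(-128, 1541), -1)) = Mul(Mul(14, Pow(6, -1)), Pow(1413, -1)) = Mul(Mul(14, Rational(1, 6)), Rational(1, 1413)) = Mul(Rational(7, 3), Rational(1, 1413)) = Rational(7, 4239)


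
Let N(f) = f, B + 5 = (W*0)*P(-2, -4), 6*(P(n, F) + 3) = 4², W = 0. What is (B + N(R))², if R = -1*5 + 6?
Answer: 16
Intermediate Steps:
P(n, F) = -⅓ (P(n, F) = -3 + (⅙)*4² = -3 + (⅙)*16 = -3 + 8/3 = -⅓)
R = 1 (R = -5 + 6 = 1)
B = -5 (B = -5 + (0*0)*(-⅓) = -5 + 0*(-⅓) = -5 + 0 = -5)
(B + N(R))² = (-5 + 1)² = (-4)² = 16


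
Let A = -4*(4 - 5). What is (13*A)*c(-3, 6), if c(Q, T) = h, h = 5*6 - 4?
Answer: 1352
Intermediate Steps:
h = 26 (h = 30 - 4 = 26)
A = 4 (A = -4*(-1) = 4)
c(Q, T) = 26
(13*A)*c(-3, 6) = (13*4)*26 = 52*26 = 1352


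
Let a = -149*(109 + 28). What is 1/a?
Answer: -1/20413 ≈ -4.8988e-5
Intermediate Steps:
a = -20413 (a = -149*137 = -20413)
1/a = 1/(-20413) = -1/20413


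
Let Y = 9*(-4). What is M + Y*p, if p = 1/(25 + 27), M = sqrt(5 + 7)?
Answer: -9/13 + 2*sqrt(3) ≈ 2.7718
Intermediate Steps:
M = 2*sqrt(3) (M = sqrt(12) = 2*sqrt(3) ≈ 3.4641)
Y = -36
p = 1/52 ≈ 0.019231
M + Y*p = 2*sqrt(3) - 36*1/52 = 2*sqrt(3) - 9/13 = -9/13 + 2*sqrt(3)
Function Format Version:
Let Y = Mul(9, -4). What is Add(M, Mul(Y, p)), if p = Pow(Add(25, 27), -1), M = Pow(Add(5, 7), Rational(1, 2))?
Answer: Add(Rational(-9, 13), Mul(2, Pow(3, Rational(1, 2)))) ≈ 2.7718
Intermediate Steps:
M = Mul(2, Pow(3, Rational(1, 2))) (M = Pow(12, Rational(1, 2)) = Mul(2, Pow(3, Rational(1, 2))) ≈ 3.4641)
Y = -36
p = Rational(1, 52) (p = Pow(52, -1) = Rational(1, 52) ≈ 0.019231)
Add(M, Mul(Y, p)) = Add(Mul(2, Pow(3, Rational(1, 2))), Mul(-36, Rational(1, 52))) = Add(Mul(2, Pow(3, Rational(1, 2))), Rational(-9, 13)) = Add(Rational(-9, 13), Mul(2, Pow(3, Rational(1, 2))))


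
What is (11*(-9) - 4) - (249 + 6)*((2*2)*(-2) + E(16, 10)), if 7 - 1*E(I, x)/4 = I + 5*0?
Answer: 11117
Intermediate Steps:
E(I, x) = 28 - 4*I (E(I, x) = 28 - 4*(I + 5*0) = 28 - 4*(I + 0) = 28 - 4*I)
(11*(-9) - 4) - (249 + 6)*((2*2)*(-2) + E(16, 10)) = (11*(-9) - 4) - (249 + 6)*((2*2)*(-2) + (28 - 4*16)) = (-99 - 4) - 255*(4*(-2) + (28 - 64)) = -103 - 255*(-8 - 36) = -103 - 255*(-44) = -103 - 1*(-11220) = -103 + 11220 = 11117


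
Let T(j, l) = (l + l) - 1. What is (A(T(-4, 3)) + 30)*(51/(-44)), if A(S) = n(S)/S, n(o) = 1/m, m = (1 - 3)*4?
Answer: -5559/160 ≈ -34.744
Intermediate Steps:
m = -8 (m = -2*4 = -8)
T(j, l) = -1 + 2*l (T(j, l) = 2*l - 1 = -1 + 2*l)
n(o) = -⅛ (n(o) = 1/(-8) = -⅛)
A(S) = -1/(8*S)
(A(T(-4, 3)) + 30)*(51/(-44)) = (-1/(8*(-1 + 2*3)) + 30)*(51/(-44)) = (-1/(8*(-1 + 6)) + 30)*(51*(-1/44)) = (-⅛/5 + 30)*(-51/44) = (-⅛*⅕ + 30)*(-51/44) = (-1/40 + 30)*(-51/44) = (1199/40)*(-51/44) = -5559/160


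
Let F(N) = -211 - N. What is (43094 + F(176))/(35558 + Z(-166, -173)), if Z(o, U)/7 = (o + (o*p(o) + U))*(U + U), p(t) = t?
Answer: -42707/65884016 ≈ -0.00064821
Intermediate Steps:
Z(o, U) = 14*U*(U + o + o²) (Z(o, U) = 7*((o + (o*o + U))*(U + U)) = 7*((o + (o² + U))*(2*U)) = 7*((o + (U + o²))*(2*U)) = 7*((U + o + o²)*(2*U)) = 7*(2*U*(U + o + o²)) = 14*U*(U + o + o²))
(43094 + F(176))/(35558 + Z(-166, -173)) = (43094 + (-211 - 1*176))/(35558 + 14*(-173)*(-173 - 166 + (-166)²)) = (43094 + (-211 - 176))/(35558 + 14*(-173)*(-173 - 166 + 27556)) = (43094 - 387)/(35558 + 14*(-173)*27217) = 42707/(35558 - 65919574) = 42707/(-65884016) = 42707*(-1/65884016) = -42707/65884016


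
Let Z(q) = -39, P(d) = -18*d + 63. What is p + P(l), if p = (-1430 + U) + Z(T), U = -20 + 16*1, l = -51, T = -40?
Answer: -492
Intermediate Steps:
P(d) = 63 - 18*d
U = -4 (U = -20 + 16 = -4)
p = -1473 (p = (-1430 - 4) - 39 = -1434 - 39 = -1473)
p + P(l) = -1473 + (63 - 18*(-51)) = -1473 + (63 + 918) = -1473 + 981 = -492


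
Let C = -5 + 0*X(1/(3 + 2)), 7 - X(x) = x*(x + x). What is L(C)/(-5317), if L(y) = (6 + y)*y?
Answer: 5/5317 ≈ 0.00094038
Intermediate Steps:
X(x) = 7 - 2*x**2 (X(x) = 7 - x*(x + x) = 7 - x*2*x = 7 - 2*x**2)
C = -5 (C = -5 + 0*(7 - 2/(3 + 2)**2) = -5 + 0*(7 - 2*(1/5)**2) = -5 + 0*(7 - 2*1/25) = -5 + 0*(7 - 2/25) = -5 + 0*(173/25) = -5 + 0 = -5)
L(y) = y*(6 + y)
L(C)/(-5317) = -5*(6 - 5)/(-5317) = -5*1*(-1/5317) = -5*(-1/5317) = 5/5317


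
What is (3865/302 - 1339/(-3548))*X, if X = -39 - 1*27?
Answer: -232937067/267874 ≈ -869.58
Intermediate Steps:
X = -66 (X = -39 - 27 = -66)
(3865/302 - 1339/(-3548))*X = (3865/302 - 1339/(-3548))*(-66) = (3865*(1/302) - 1339*(-1/3548))*(-66) = (3865/302 + 1339/3548)*(-66) = (7058699/535748)*(-66) = -232937067/267874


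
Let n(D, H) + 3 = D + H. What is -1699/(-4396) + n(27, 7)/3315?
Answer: 5768461/14572740 ≈ 0.39584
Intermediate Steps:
n(D, H) = -3 + D + H (n(D, H) = -3 + (D + H) = -3 + D + H)
-1699/(-4396) + n(27, 7)/3315 = -1699/(-4396) + (-3 + 27 + 7)/3315 = -1699*(-1/4396) + 31*(1/3315) = 1699/4396 + 31/3315 = 5768461/14572740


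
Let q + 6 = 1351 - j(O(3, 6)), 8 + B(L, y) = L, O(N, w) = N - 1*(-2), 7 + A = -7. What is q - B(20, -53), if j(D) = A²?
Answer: 1137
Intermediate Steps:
A = -14 (A = -7 - 7 = -14)
O(N, w) = 2 + N (O(N, w) = N + 2 = 2 + N)
B(L, y) = -8 + L
j(D) = 196 (j(D) = (-14)² = 196)
q = 1149 (q = -6 + (1351 - 1*196) = -6 + (1351 - 196) = -6 + 1155 = 1149)
q - B(20, -53) = 1149 - (-8 + 20) = 1149 - 1*12 = 1149 - 12 = 1137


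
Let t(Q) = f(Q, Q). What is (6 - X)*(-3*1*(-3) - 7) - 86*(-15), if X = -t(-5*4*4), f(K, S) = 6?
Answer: 1314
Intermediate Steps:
t(Q) = 6
X = -6 (X = -1*6 = -6)
(6 - X)*(-3*1*(-3) - 7) - 86*(-15) = (6 - 1*(-6))*(-3*1*(-3) - 7) - 86*(-15) = (6 + 6)*(-3*(-3) - 7) + 1290 = 12*(9 - 7) + 1290 = 12*2 + 1290 = 24 + 1290 = 1314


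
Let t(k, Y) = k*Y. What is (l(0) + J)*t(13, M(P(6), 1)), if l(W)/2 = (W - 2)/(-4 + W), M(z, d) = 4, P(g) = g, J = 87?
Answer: 4576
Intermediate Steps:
t(k, Y) = Y*k
l(W) = 2*(-2 + W)/(-4 + W) (l(W) = 2*((W - 2)/(-4 + W)) = 2*((-2 + W)/(-4 + W)) = 2*(-2 + W)/(-4 + W))
(l(0) + J)*t(13, M(P(6), 1)) = (2*(-2 + 0)/(-4 + 0) + 87)*(4*13) = (2*(-2)/(-4) + 87)*52 = (2*(-1/4)*(-2) + 87)*52 = (1 + 87)*52 = 88*52 = 4576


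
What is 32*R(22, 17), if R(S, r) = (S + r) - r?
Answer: 704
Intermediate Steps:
R(S, r) = S
32*R(22, 17) = 32*22 = 704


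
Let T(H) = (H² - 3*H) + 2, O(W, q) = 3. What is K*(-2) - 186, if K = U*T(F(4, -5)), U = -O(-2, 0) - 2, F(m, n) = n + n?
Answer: 1134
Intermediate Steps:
F(m, n) = 2*n
T(H) = 2 + H² - 3*H
U = -5 (U = -1*3 - 2 = -3 - 2 = -5)
K = -660 (K = -5*(2 + (2*(-5))² - 6*(-5)) = -5*(2 + (-10)² - 3*(-10)) = -5*(2 + 100 + 30) = -5*132 = -660)
K*(-2) - 186 = -660*(-2) - 186 = 1320 - 186 = 1134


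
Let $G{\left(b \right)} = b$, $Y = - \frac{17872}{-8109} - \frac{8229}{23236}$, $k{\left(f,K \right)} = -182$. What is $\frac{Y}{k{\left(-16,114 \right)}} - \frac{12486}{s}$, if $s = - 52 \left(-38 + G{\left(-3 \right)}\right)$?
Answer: $- \frac{8248464397595}{1405995442488} \approx -5.8666$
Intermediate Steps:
$Y = \frac{348544831}{188420724}$ ($Y = \left(-17872\right) \left(- \frac{1}{8109}\right) - \frac{8229}{23236} = \frac{17872}{8109} - \frac{8229}{23236} = \frac{348544831}{188420724} \approx 1.8498$)
$s = 2132$ ($s = - 52 \left(-38 - 3\right) = \left(-52\right) \left(-41\right) = 2132$)
$\frac{Y}{k{\left(-16,114 \right)}} - \frac{12486}{s} = \frac{348544831}{188420724 \left(-182\right)} - \frac{12486}{2132} = \frac{348544831}{188420724} \left(- \frac{1}{182}\right) - \frac{6243}{1066} = - \frac{348544831}{34292571768} - \frac{6243}{1066} = - \frac{8248464397595}{1405995442488}$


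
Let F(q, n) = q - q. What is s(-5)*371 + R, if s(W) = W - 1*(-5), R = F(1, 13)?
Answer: 0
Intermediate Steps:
F(q, n) = 0
R = 0
s(W) = 5 + W (s(W) = W + 5 = 5 + W)
s(-5)*371 + R = (5 - 5)*371 + 0 = 0*371 + 0 = 0 + 0 = 0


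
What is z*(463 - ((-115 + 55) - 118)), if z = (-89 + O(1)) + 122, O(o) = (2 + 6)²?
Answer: 62177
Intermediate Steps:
O(o) = 64 (O(o) = 8² = 64)
z = 97 (z = (-89 + 64) + 122 = -25 + 122 = 97)
z*(463 - ((-115 + 55) - 118)) = 97*(463 - ((-115 + 55) - 118)) = 97*(463 - (-60 - 118)) = 97*(463 - 1*(-178)) = 97*(463 + 178) = 97*641 = 62177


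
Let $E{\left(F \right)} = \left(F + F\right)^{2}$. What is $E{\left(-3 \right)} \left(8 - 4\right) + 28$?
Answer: $172$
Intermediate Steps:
$E{\left(F \right)} = 4 F^{2}$ ($E{\left(F \right)} = \left(2 F\right)^{2} = 4 F^{2}$)
$E{\left(-3 \right)} \left(8 - 4\right) + 28 = 4 \left(-3\right)^{2} \left(8 - 4\right) + 28 = 4 \cdot 9 \cdot 4 + 28 = 36 \cdot 4 + 28 = 144 + 28 = 172$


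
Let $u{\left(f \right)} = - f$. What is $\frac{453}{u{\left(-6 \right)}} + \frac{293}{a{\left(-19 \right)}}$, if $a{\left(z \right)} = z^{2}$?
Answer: $\frac{55097}{722} \approx 76.312$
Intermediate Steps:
$\frac{453}{u{\left(-6 \right)}} + \frac{293}{a{\left(-19 \right)}} = \frac{453}{\left(-1\right) \left(-6\right)} + \frac{293}{\left(-19\right)^{2}} = \frac{453}{6} + \frac{293}{361} = 453 \cdot \frac{1}{6} + 293 \cdot \frac{1}{361} = \frac{151}{2} + \frac{293}{361} = \frac{55097}{722}$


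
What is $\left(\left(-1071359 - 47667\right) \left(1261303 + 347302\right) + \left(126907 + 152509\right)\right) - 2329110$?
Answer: $-1800072868424$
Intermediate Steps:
$\left(\left(-1071359 - 47667\right) \left(1261303 + 347302\right) + \left(126907 + 152509\right)\right) - 2329110 = \left(\left(-1119026\right) 1608605 + 279416\right) - 2329110 = \left(-1800070818730 + 279416\right) - 2329110 = -1800070539314 - 2329110 = -1800072868424$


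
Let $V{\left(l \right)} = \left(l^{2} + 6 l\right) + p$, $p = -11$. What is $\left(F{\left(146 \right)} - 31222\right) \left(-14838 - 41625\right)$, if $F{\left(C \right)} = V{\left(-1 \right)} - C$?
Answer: $1772034792$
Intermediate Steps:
$V{\left(l \right)} = -11 + l^{2} + 6 l$ ($V{\left(l \right)} = \left(l^{2} + 6 l\right) - 11 = -11 + l^{2} + 6 l$)
$F{\left(C \right)} = -16 - C$ ($F{\left(C \right)} = \left(-11 + \left(-1\right)^{2} + 6 \left(-1\right)\right) - C = \left(-11 + 1 - 6\right) - C = -16 - C$)
$\left(F{\left(146 \right)} - 31222\right) \left(-14838 - 41625\right) = \left(\left(-16 - 146\right) - 31222\right) \left(-14838 - 41625\right) = \left(\left(-16 - 146\right) - 31222\right) \left(-56463\right) = \left(-162 - 31222\right) \left(-56463\right) = \left(-31384\right) \left(-56463\right) = 1772034792$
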